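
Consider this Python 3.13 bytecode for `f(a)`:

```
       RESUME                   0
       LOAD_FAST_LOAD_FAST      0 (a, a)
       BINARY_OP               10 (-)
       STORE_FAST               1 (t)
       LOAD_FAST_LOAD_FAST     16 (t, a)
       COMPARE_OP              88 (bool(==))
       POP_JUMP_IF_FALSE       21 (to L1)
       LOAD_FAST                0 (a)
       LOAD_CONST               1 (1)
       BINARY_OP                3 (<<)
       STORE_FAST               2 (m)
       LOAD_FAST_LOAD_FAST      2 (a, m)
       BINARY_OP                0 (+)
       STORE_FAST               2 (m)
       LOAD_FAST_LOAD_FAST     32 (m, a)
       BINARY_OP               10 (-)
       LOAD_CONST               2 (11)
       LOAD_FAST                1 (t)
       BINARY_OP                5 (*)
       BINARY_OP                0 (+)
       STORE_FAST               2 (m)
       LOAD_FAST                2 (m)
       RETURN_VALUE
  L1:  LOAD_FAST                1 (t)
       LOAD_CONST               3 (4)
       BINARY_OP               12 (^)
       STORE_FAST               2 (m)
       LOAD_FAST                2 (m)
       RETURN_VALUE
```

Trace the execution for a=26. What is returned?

LOAD_FAST_LOAD_FAST a,a → push 26,26. Stack: [26, 26]
BINARY_OP - → 26 - 26 = 0. Stack: [0]
STORE_FAST t → t=0. Stack: []
LOAD_FAST_LOAD_FAST t,a → push 0,26. Stack: [0, 26]
COMPARE_OP bool(==) → 0 vs 26 = False. Stack: [False]
POP_JUMP_IF_FALSE → pop False; jump. Stack: []
LOAD_FAST t → push 0. Stack: [0]
LOAD_CONST → push 4. Stack: [0, 4]
BINARY_OP ^ → 0 ^ 4 = 4. Stack: [4]
STORE_FAST m → m=4. Stack: []
LOAD_FAST m → push 4. Stack: [4]
RETURN_VALUE → return 4.

4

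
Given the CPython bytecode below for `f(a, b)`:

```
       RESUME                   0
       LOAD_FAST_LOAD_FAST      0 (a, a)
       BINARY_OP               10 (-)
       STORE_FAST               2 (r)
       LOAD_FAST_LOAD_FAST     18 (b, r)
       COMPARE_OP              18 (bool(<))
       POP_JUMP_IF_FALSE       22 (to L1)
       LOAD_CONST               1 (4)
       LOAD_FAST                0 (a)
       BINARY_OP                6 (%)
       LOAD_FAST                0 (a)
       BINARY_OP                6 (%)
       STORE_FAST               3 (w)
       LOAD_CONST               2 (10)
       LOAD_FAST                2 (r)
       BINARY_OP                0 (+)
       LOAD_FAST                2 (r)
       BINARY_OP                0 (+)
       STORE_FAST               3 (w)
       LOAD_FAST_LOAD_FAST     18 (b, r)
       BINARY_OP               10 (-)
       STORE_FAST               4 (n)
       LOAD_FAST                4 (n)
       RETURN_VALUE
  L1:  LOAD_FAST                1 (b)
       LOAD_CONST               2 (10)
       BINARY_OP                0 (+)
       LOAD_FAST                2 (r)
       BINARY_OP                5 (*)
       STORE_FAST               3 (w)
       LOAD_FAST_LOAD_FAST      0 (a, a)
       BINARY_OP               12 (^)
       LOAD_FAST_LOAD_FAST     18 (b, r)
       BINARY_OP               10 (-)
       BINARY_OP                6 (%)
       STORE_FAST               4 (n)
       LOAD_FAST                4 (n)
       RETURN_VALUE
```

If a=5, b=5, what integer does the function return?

0

LOAD_FAST_LOAD_FAST a,a → push 5,5. Stack: [5, 5]
BINARY_OP - → 5 - 5 = 0. Stack: [0]
STORE_FAST r → r=0. Stack: []
LOAD_FAST_LOAD_FAST b,r → push 5,0. Stack: [5, 0]
COMPARE_OP bool(<) → 5 vs 0 = False. Stack: [False]
POP_JUMP_IF_FALSE → pop False; jump. Stack: []
LOAD_FAST b → push 5. Stack: [5]
LOAD_CONST → push 10. Stack: [5, 10]
BINARY_OP + → 5 + 10 = 15. Stack: [15]
LOAD_FAST r → push 0. Stack: [15, 0]
BINARY_OP * → 15 * 0 = 0. Stack: [0]
STORE_FAST w → w=0. Stack: []
LOAD_FAST_LOAD_FAST a,a → push 5,5. Stack: [5, 5]
BINARY_OP ^ → 5 ^ 5 = 0. Stack: [0]
LOAD_FAST_LOAD_FAST b,r → push 5,0. Stack: [0, 5, 0]
BINARY_OP - → 5 - 0 = 5. Stack: [0, 5]
BINARY_OP % → 0 % 5 = 0. Stack: [0]
STORE_FAST n → n=0. Stack: []
LOAD_FAST n → push 0. Stack: [0]
RETURN_VALUE → return 0.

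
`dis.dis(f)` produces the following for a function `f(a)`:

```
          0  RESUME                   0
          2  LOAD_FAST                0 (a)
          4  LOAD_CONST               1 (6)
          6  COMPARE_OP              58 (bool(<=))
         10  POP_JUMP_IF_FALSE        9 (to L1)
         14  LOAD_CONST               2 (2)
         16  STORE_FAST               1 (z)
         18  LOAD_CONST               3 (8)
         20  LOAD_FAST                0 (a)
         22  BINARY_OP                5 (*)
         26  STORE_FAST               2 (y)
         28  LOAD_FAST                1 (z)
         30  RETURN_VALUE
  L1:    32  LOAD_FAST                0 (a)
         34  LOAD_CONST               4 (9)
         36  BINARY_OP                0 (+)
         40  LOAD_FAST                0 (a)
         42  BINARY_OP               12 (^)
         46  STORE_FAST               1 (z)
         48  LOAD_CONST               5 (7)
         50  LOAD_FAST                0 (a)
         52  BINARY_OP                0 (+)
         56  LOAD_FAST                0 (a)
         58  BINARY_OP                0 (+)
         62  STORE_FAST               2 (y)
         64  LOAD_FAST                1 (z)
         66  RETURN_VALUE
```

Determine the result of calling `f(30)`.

57

LOAD_FAST a → push 30. Stack: [30]
LOAD_CONST → push 6. Stack: [30, 6]
COMPARE_OP bool(<=) → 30 vs 6 = False. Stack: [False]
POP_JUMP_IF_FALSE → pop False; jump. Stack: []
LOAD_FAST a → push 30. Stack: [30]
LOAD_CONST → push 9. Stack: [30, 9]
BINARY_OP + → 30 + 9 = 39. Stack: [39]
LOAD_FAST a → push 30. Stack: [39, 30]
BINARY_OP ^ → 39 ^ 30 = 57. Stack: [57]
STORE_FAST z → z=57. Stack: []
LOAD_CONST → push 7. Stack: [7]
LOAD_FAST a → push 30. Stack: [7, 30]
BINARY_OP + → 7 + 30 = 37. Stack: [37]
LOAD_FAST a → push 30. Stack: [37, 30]
BINARY_OP + → 37 + 30 = 67. Stack: [67]
STORE_FAST y → y=67. Stack: []
LOAD_FAST z → push 57. Stack: [57]
RETURN_VALUE → return 57.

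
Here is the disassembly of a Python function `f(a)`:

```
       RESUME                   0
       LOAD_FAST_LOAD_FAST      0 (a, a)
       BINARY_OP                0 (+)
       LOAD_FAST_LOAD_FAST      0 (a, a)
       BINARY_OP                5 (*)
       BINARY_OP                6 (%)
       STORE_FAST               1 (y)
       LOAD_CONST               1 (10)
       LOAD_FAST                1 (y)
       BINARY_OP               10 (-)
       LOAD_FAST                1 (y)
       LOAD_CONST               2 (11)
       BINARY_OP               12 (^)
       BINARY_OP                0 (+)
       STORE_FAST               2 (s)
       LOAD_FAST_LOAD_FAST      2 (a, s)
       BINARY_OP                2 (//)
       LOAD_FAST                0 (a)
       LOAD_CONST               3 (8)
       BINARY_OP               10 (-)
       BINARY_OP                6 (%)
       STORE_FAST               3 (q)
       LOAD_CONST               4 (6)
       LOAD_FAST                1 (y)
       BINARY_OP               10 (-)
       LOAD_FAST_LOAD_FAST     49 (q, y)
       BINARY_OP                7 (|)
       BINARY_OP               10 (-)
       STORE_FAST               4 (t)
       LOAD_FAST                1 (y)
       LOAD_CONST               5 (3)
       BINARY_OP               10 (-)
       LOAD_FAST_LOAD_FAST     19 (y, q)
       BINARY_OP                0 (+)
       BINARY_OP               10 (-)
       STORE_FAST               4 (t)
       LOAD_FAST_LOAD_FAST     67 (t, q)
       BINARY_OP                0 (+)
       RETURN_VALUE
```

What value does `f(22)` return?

-3

LOAD_FAST_LOAD_FAST a,a → push 22,22. Stack: [22, 22]
BINARY_OP + → 22 + 22 = 44. Stack: [44]
LOAD_FAST_LOAD_FAST a,a → push 22,22. Stack: [44, 22, 22]
BINARY_OP * → 22 * 22 = 484. Stack: [44, 484]
BINARY_OP % → 44 % 484 = 44. Stack: [44]
STORE_FAST y → y=44. Stack: []
LOAD_CONST → push 10. Stack: [10]
LOAD_FAST y → push 44. Stack: [10, 44]
BINARY_OP - → 10 - 44 = -34. Stack: [-34]
LOAD_FAST y → push 44. Stack: [-34, 44]
LOAD_CONST → push 11. Stack: [-34, 44, 11]
BINARY_OP ^ → 44 ^ 11 = 39. Stack: [-34, 39]
BINARY_OP + → -34 + 39 = 5. Stack: [5]
STORE_FAST s → s=5. Stack: []
LOAD_FAST_LOAD_FAST a,s → push 22,5. Stack: [22, 5]
BINARY_OP // → 22 // 5 = 4. Stack: [4]
LOAD_FAST a → push 22. Stack: [4, 22]
LOAD_CONST → push 8. Stack: [4, 22, 8]
BINARY_OP - → 22 - 8 = 14. Stack: [4, 14]
BINARY_OP % → 4 % 14 = 4. Stack: [4]
STORE_FAST q → q=4. Stack: []
LOAD_CONST → push 6. Stack: [6]
LOAD_FAST y → push 44. Stack: [6, 44]
BINARY_OP - → 6 - 44 = -38. Stack: [-38]
LOAD_FAST_LOAD_FAST q,y → push 4,44. Stack: [-38, 4, 44]
BINARY_OP | → 4 | 44 = 44. Stack: [-38, 44]
BINARY_OP - → -38 - 44 = -82. Stack: [-82]
STORE_FAST t → t=-82. Stack: []
LOAD_FAST y → push 44. Stack: [44]
LOAD_CONST → push 3. Stack: [44, 3]
BINARY_OP - → 44 - 3 = 41. Stack: [41]
LOAD_FAST_LOAD_FAST y,q → push 44,4. Stack: [41, 44, 4]
BINARY_OP + → 44 + 4 = 48. Stack: [41, 48]
BINARY_OP - → 41 - 48 = -7. Stack: [-7]
STORE_FAST t → t=-7. Stack: []
LOAD_FAST_LOAD_FAST t,q → push -7,4. Stack: [-7, 4]
BINARY_OP + → -7 + 4 = -3. Stack: [-3]
RETURN_VALUE → return -3.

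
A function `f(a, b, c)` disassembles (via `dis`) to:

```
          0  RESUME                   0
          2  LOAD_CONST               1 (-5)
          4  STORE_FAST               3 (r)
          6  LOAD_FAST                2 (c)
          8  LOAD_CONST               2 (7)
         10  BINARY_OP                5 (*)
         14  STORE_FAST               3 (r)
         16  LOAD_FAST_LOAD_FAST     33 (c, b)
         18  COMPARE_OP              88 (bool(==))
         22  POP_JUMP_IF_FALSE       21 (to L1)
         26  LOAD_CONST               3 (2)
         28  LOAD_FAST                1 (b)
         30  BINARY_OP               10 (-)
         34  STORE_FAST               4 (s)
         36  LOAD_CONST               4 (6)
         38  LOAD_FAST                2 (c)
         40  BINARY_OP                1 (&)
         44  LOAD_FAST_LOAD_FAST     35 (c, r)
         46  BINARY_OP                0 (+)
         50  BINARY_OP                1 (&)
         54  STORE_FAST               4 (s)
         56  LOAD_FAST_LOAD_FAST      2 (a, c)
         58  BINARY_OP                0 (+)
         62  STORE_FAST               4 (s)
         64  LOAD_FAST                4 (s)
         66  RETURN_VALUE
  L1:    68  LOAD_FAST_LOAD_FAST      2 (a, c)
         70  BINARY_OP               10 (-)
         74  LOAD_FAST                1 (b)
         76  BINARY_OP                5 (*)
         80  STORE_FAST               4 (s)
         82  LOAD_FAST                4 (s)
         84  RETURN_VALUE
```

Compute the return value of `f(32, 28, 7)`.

LOAD_CONST → push -5. Stack: [-5]
STORE_FAST r → r=-5. Stack: []
LOAD_FAST c → push 7. Stack: [7]
LOAD_CONST → push 7. Stack: [7, 7]
BINARY_OP * → 7 * 7 = 49. Stack: [49]
STORE_FAST r → r=49. Stack: []
LOAD_FAST_LOAD_FAST c,b → push 7,28. Stack: [7, 28]
COMPARE_OP bool(==) → 7 vs 28 = False. Stack: [False]
POP_JUMP_IF_FALSE → pop False; jump. Stack: []
LOAD_FAST_LOAD_FAST a,c → push 32,7. Stack: [32, 7]
BINARY_OP - → 32 - 7 = 25. Stack: [25]
LOAD_FAST b → push 28. Stack: [25, 28]
BINARY_OP * → 25 * 28 = 700. Stack: [700]
STORE_FAST s → s=700. Stack: []
LOAD_FAST s → push 700. Stack: [700]
RETURN_VALUE → return 700.

700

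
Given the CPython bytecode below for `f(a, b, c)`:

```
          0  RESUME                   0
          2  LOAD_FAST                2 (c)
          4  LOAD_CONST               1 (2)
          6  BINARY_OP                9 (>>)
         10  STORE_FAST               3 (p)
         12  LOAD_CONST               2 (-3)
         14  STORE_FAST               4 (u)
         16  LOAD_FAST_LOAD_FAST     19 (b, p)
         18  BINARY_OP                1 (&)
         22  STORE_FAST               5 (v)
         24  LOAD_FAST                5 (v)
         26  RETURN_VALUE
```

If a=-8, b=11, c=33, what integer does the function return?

LOAD_FAST c → push 33. Stack: [33]
LOAD_CONST → push 2. Stack: [33, 2]
BINARY_OP >> → 33 >> 2 = 8. Stack: [8]
STORE_FAST p → p=8. Stack: []
LOAD_CONST → push -3. Stack: [-3]
STORE_FAST u → u=-3. Stack: []
LOAD_FAST_LOAD_FAST b,p → push 11,8. Stack: [11, 8]
BINARY_OP & → 11 & 8 = 8. Stack: [8]
STORE_FAST v → v=8. Stack: []
LOAD_FAST v → push 8. Stack: [8]
RETURN_VALUE → return 8.

8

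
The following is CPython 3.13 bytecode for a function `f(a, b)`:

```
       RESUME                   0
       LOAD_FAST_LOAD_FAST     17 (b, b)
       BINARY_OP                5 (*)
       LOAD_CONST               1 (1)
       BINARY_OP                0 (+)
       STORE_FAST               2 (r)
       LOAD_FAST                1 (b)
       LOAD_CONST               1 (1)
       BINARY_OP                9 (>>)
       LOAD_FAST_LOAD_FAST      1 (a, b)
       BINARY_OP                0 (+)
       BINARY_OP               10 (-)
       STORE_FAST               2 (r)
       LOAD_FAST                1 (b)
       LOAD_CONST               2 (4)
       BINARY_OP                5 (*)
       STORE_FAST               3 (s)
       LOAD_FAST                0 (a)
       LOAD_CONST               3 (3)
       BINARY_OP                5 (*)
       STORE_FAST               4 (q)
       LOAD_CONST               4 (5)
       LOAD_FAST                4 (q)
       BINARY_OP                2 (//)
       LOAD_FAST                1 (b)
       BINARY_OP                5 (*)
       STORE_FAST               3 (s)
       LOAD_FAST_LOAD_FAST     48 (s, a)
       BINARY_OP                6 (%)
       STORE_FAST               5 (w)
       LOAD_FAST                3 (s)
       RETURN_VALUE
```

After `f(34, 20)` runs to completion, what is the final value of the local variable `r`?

LOAD_FAST_LOAD_FAST b,b → push 20,20. Stack: [20, 20]
BINARY_OP * → 20 * 20 = 400. Stack: [400]
LOAD_CONST → push 1. Stack: [400, 1]
BINARY_OP + → 400 + 1 = 401. Stack: [401]
STORE_FAST r → r=401. Stack: []
LOAD_FAST b → push 20. Stack: [20]
LOAD_CONST → push 1. Stack: [20, 1]
BINARY_OP >> → 20 >> 1 = 10. Stack: [10]
LOAD_FAST_LOAD_FAST a,b → push 34,20. Stack: [10, 34, 20]
BINARY_OP + → 34 + 20 = 54. Stack: [10, 54]
BINARY_OP - → 10 - 54 = -44. Stack: [-44]
STORE_FAST r → r=-44. Stack: []
LOAD_FAST b → push 20. Stack: [20]
LOAD_CONST → push 4. Stack: [20, 4]
BINARY_OP * → 20 * 4 = 80. Stack: [80]
STORE_FAST s → s=80. Stack: []
LOAD_FAST a → push 34. Stack: [34]
LOAD_CONST → push 3. Stack: [34, 3]
BINARY_OP * → 34 * 3 = 102. Stack: [102]
STORE_FAST q → q=102. Stack: []
LOAD_CONST → push 5. Stack: [5]
LOAD_FAST q → push 102. Stack: [5, 102]
BINARY_OP // → 5 // 102 = 0. Stack: [0]
LOAD_FAST b → push 20. Stack: [0, 20]
BINARY_OP * → 0 * 20 = 0. Stack: [0]
STORE_FAST s → s=0. Stack: []
LOAD_FAST_LOAD_FAST s,a → push 0,34. Stack: [0, 34]
BINARY_OP % → 0 % 34 = 0. Stack: [0]
STORE_FAST w → w=0. Stack: []
LOAD_FAST s → push 0. Stack: [0]
RETURN_VALUE → return 0.

-44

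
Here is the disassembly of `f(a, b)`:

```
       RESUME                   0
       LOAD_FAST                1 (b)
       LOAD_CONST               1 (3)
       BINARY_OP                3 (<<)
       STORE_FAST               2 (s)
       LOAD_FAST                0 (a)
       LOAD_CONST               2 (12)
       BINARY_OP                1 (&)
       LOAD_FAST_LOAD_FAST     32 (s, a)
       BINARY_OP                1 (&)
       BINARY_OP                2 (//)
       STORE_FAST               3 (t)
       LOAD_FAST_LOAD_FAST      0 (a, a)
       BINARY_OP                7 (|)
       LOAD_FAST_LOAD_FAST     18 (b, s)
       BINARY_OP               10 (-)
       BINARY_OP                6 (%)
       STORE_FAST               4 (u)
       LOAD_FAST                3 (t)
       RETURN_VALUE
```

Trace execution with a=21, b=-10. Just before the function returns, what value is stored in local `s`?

-80

LOAD_FAST b → push -10. Stack: [-10]
LOAD_CONST → push 3. Stack: [-10, 3]
BINARY_OP << → -10 << 3 = -80. Stack: [-80]
STORE_FAST s → s=-80. Stack: []
LOAD_FAST a → push 21. Stack: [21]
LOAD_CONST → push 12. Stack: [21, 12]
BINARY_OP & → 21 & 12 = 4. Stack: [4]
LOAD_FAST_LOAD_FAST s,a → push -80,21. Stack: [4, -80, 21]
BINARY_OP & → -80 & 21 = 16. Stack: [4, 16]
BINARY_OP // → 4 // 16 = 0. Stack: [0]
STORE_FAST t → t=0. Stack: []
LOAD_FAST_LOAD_FAST a,a → push 21,21. Stack: [21, 21]
BINARY_OP | → 21 | 21 = 21. Stack: [21]
LOAD_FAST_LOAD_FAST b,s → push -10,-80. Stack: [21, -10, -80]
BINARY_OP - → -10 - -80 = 70. Stack: [21, 70]
BINARY_OP % → 21 % 70 = 21. Stack: [21]
STORE_FAST u → u=21. Stack: []
LOAD_FAST t → push 0. Stack: [0]
RETURN_VALUE → return 0.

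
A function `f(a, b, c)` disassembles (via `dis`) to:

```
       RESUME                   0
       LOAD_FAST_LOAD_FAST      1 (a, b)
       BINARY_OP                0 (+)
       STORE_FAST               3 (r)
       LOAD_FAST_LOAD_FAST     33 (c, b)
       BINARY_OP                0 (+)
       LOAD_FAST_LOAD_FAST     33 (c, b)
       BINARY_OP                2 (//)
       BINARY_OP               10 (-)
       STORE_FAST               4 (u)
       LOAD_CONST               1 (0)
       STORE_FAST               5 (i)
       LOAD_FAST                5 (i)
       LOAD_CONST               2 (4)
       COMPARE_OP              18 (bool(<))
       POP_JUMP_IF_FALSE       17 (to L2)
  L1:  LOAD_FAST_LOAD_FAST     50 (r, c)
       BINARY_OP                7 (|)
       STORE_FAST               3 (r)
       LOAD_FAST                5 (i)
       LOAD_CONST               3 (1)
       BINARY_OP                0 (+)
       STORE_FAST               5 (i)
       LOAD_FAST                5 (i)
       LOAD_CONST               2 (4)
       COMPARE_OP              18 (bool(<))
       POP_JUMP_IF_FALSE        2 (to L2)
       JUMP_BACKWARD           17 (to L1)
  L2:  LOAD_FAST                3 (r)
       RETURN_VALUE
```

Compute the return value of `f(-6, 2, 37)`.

-3

LOAD_FAST_LOAD_FAST a,b → push -6,2. Stack: [-6, 2]
BINARY_OP + → -6 + 2 = -4. Stack: [-4]
STORE_FAST r → r=-4. Stack: []
LOAD_FAST_LOAD_FAST c,b → push 37,2. Stack: [37, 2]
BINARY_OP + → 37 + 2 = 39. Stack: [39]
LOAD_FAST_LOAD_FAST c,b → push 37,2. Stack: [39, 37, 2]
BINARY_OP // → 37 // 2 = 18. Stack: [39, 18]
BINARY_OP - → 39 - 18 = 21. Stack: [21]
STORE_FAST u → u=21. Stack: []
LOAD_CONST → push 0. Stack: [0]
STORE_FAST i → i=0. Stack: []
LOAD_FAST i → push 0. Stack: [0]
LOAD_CONST → push 4. Stack: [0, 4]
COMPARE_OP bool(<) → 0 vs 4 = True. Stack: [True]
POP_JUMP_IF_FALSE → pop True; no jump. Stack: []
LOAD_FAST_LOAD_FAST r,c → push -4,37. Stack: [-4, 37]
BINARY_OP | → -4 | 37 = -3. Stack: [-3]
STORE_FAST r → r=-3. Stack: []
LOAD_FAST i → push 0. Stack: [0]
LOAD_CONST → push 1. Stack: [0, 1]
BINARY_OP + → 0 + 1 = 1. Stack: [1]
STORE_FAST i → i=1. Stack: []
LOAD_FAST i → push 1. Stack: [1]
LOAD_CONST → push 4. Stack: [1, 4]
COMPARE_OP bool(<) → 1 vs 4 = True. Stack: [True]
POP_JUMP_IF_FALSE → pop True; no jump. Stack: []
LOAD_FAST_LOAD_FAST r,c → push -3,37. Stack: [-3, 37]
BINARY_OP | → -3 | 37 = -3. Stack: [-3]
STORE_FAST r → r=-3. Stack: []
LOAD_FAST i → push 1. Stack: [1]
LOAD_CONST → push 1. Stack: [1, 1]
BINARY_OP + → 1 + 1 = 2. Stack: [2]
STORE_FAST i → i=2. Stack: []
LOAD_FAST i → push 2. Stack: [2]
LOAD_CONST → push 4. Stack: [2, 4]
COMPARE_OP bool(<) → 2 vs 4 = True. Stack: [True]
POP_JUMP_IF_FALSE → pop True; no jump. Stack: []
LOAD_FAST_LOAD_FAST r,c → push -3,37. Stack: [-3, 37]
BINARY_OP | → -3 | 37 = -3. Stack: [-3]
STORE_FAST r → r=-3. Stack: []
LOAD_FAST i → push 2. Stack: [2]
LOAD_CONST → push 1. Stack: [2, 1]
BINARY_OP + → 2 + 1 = 3. Stack: [3]
STORE_FAST i → i=3. Stack: []
LOAD_FAST i → push 3. Stack: [3]
LOAD_CONST → push 4. Stack: [3, 4]
COMPARE_OP bool(<) → 3 vs 4 = True. Stack: [True]
POP_JUMP_IF_FALSE → pop True; no jump. Stack: []
LOAD_FAST_LOAD_FAST r,c → push -3,37. Stack: [-3, 37]
BINARY_OP | → -3 | 37 = -3. Stack: [-3]
STORE_FAST r → r=-3. Stack: []
LOAD_FAST i → push 3. Stack: [3]
LOAD_CONST → push 1. Stack: [3, 1]
BINARY_OP + → 3 + 1 = 4. Stack: [4]
STORE_FAST i → i=4. Stack: []
LOAD_FAST i → push 4. Stack: [4]
LOAD_CONST → push 4. Stack: [4, 4]
COMPARE_OP bool(<) → 4 vs 4 = False. Stack: [False]
POP_JUMP_IF_FALSE → pop False; jump. Stack: []
LOAD_FAST r → push -3. Stack: [-3]
RETURN_VALUE → return -3.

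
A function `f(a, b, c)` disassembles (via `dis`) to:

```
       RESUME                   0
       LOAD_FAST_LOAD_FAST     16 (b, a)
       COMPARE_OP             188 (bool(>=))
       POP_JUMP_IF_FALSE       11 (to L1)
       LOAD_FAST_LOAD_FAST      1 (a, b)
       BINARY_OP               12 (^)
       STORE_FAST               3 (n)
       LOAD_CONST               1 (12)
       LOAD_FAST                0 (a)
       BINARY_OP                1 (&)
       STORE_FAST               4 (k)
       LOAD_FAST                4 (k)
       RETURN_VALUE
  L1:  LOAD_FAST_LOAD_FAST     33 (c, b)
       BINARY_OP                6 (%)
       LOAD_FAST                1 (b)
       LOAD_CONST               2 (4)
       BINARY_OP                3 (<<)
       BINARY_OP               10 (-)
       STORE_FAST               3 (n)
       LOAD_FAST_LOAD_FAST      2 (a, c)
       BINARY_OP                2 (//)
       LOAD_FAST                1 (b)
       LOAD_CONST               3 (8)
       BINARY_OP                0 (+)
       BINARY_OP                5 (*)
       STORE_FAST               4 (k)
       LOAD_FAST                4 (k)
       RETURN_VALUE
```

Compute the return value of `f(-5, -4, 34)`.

8

LOAD_FAST_LOAD_FAST b,a → push -4,-5. Stack: [-4, -5]
COMPARE_OP bool(>=) → -4 vs -5 = True. Stack: [True]
POP_JUMP_IF_FALSE → pop True; no jump. Stack: []
LOAD_FAST_LOAD_FAST a,b → push -5,-4. Stack: [-5, -4]
BINARY_OP ^ → -5 ^ -4 = 7. Stack: [7]
STORE_FAST n → n=7. Stack: []
LOAD_CONST → push 12. Stack: [12]
LOAD_FAST a → push -5. Stack: [12, -5]
BINARY_OP & → 12 & -5 = 8. Stack: [8]
STORE_FAST k → k=8. Stack: []
LOAD_FAST k → push 8. Stack: [8]
RETURN_VALUE → return 8.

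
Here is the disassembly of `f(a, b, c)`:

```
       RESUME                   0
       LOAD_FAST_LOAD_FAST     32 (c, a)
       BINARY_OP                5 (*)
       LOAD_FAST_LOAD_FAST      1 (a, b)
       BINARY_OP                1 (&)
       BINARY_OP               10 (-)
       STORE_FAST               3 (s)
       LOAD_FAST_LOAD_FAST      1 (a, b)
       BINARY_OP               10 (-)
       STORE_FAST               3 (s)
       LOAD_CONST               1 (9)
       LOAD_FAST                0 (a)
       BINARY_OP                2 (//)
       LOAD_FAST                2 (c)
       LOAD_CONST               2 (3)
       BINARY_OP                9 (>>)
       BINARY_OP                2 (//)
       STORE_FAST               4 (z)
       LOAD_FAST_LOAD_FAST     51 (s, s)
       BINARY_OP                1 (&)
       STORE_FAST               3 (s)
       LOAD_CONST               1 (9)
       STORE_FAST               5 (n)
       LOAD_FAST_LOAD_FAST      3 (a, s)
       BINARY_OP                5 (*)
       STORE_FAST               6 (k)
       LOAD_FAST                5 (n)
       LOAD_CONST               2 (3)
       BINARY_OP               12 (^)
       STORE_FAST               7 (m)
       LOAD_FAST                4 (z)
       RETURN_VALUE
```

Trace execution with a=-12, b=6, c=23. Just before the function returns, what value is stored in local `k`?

216

LOAD_FAST_LOAD_FAST c,a → push 23,-12. Stack: [23, -12]
BINARY_OP * → 23 * -12 = -276. Stack: [-276]
LOAD_FAST_LOAD_FAST a,b → push -12,6. Stack: [-276, -12, 6]
BINARY_OP & → -12 & 6 = 4. Stack: [-276, 4]
BINARY_OP - → -276 - 4 = -280. Stack: [-280]
STORE_FAST s → s=-280. Stack: []
LOAD_FAST_LOAD_FAST a,b → push -12,6. Stack: [-12, 6]
BINARY_OP - → -12 - 6 = -18. Stack: [-18]
STORE_FAST s → s=-18. Stack: []
LOAD_CONST → push 9. Stack: [9]
LOAD_FAST a → push -12. Stack: [9, -12]
BINARY_OP // → 9 // -12 = -1. Stack: [-1]
LOAD_FAST c → push 23. Stack: [-1, 23]
LOAD_CONST → push 3. Stack: [-1, 23, 3]
BINARY_OP >> → 23 >> 3 = 2. Stack: [-1, 2]
BINARY_OP // → -1 // 2 = -1. Stack: [-1]
STORE_FAST z → z=-1. Stack: []
LOAD_FAST_LOAD_FAST s,s → push -18,-18. Stack: [-18, -18]
BINARY_OP & → -18 & -18 = -18. Stack: [-18]
STORE_FAST s → s=-18. Stack: []
LOAD_CONST → push 9. Stack: [9]
STORE_FAST n → n=9. Stack: []
LOAD_FAST_LOAD_FAST a,s → push -12,-18. Stack: [-12, -18]
BINARY_OP * → -12 * -18 = 216. Stack: [216]
STORE_FAST k → k=216. Stack: []
LOAD_FAST n → push 9. Stack: [9]
LOAD_CONST → push 3. Stack: [9, 3]
BINARY_OP ^ → 9 ^ 3 = 10. Stack: [10]
STORE_FAST m → m=10. Stack: []
LOAD_FAST z → push -1. Stack: [-1]
RETURN_VALUE → return -1.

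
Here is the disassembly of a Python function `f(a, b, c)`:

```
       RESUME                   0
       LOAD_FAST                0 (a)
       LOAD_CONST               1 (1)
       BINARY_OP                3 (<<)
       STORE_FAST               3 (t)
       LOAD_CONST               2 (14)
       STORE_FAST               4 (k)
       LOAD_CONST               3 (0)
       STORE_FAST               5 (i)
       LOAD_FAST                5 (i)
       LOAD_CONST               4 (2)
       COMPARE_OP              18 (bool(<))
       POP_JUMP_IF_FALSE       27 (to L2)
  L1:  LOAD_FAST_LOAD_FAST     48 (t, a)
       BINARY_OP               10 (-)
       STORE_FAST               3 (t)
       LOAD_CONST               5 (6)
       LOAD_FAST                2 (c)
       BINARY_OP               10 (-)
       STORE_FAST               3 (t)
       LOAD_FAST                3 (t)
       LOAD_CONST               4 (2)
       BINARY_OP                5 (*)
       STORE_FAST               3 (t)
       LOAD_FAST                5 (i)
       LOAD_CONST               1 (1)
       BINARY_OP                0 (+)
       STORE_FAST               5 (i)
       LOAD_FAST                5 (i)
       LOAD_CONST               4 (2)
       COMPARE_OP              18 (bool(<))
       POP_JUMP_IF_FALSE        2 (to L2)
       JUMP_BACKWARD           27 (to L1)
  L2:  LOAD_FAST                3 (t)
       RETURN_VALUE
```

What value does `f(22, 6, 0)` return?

12

LOAD_FAST a → push 22. Stack: [22]
LOAD_CONST → push 1. Stack: [22, 1]
BINARY_OP << → 22 << 1 = 44. Stack: [44]
STORE_FAST t → t=44. Stack: []
LOAD_CONST → push 14. Stack: [14]
STORE_FAST k → k=14. Stack: []
LOAD_CONST → push 0. Stack: [0]
STORE_FAST i → i=0. Stack: []
LOAD_FAST i → push 0. Stack: [0]
LOAD_CONST → push 2. Stack: [0, 2]
COMPARE_OP bool(<) → 0 vs 2 = True. Stack: [True]
POP_JUMP_IF_FALSE → pop True; no jump. Stack: []
LOAD_FAST_LOAD_FAST t,a → push 44,22. Stack: [44, 22]
BINARY_OP - → 44 - 22 = 22. Stack: [22]
STORE_FAST t → t=22. Stack: []
LOAD_CONST → push 6. Stack: [6]
LOAD_FAST c → push 0. Stack: [6, 0]
BINARY_OP - → 6 - 0 = 6. Stack: [6]
STORE_FAST t → t=6. Stack: []
LOAD_FAST t → push 6. Stack: [6]
LOAD_CONST → push 2. Stack: [6, 2]
BINARY_OP * → 6 * 2 = 12. Stack: [12]
STORE_FAST t → t=12. Stack: []
LOAD_FAST i → push 0. Stack: [0]
LOAD_CONST → push 1. Stack: [0, 1]
BINARY_OP + → 0 + 1 = 1. Stack: [1]
STORE_FAST i → i=1. Stack: []
LOAD_FAST i → push 1. Stack: [1]
LOAD_CONST → push 2. Stack: [1, 2]
COMPARE_OP bool(<) → 1 vs 2 = True. Stack: [True]
POP_JUMP_IF_FALSE → pop True; no jump. Stack: []
LOAD_FAST_LOAD_FAST t,a → push 12,22. Stack: [12, 22]
BINARY_OP - → 12 - 22 = -10. Stack: [-10]
STORE_FAST t → t=-10. Stack: []
LOAD_CONST → push 6. Stack: [6]
LOAD_FAST c → push 0. Stack: [6, 0]
BINARY_OP - → 6 - 0 = 6. Stack: [6]
STORE_FAST t → t=6. Stack: []
LOAD_FAST t → push 6. Stack: [6]
LOAD_CONST → push 2. Stack: [6, 2]
BINARY_OP * → 6 * 2 = 12. Stack: [12]
STORE_FAST t → t=12. Stack: []
LOAD_FAST i → push 1. Stack: [1]
LOAD_CONST → push 1. Stack: [1, 1]
BINARY_OP + → 1 + 1 = 2. Stack: [2]
STORE_FAST i → i=2. Stack: []
LOAD_FAST i → push 2. Stack: [2]
LOAD_CONST → push 2. Stack: [2, 2]
COMPARE_OP bool(<) → 2 vs 2 = False. Stack: [False]
POP_JUMP_IF_FALSE → pop False; jump. Stack: []
LOAD_FAST t → push 12. Stack: [12]
RETURN_VALUE → return 12.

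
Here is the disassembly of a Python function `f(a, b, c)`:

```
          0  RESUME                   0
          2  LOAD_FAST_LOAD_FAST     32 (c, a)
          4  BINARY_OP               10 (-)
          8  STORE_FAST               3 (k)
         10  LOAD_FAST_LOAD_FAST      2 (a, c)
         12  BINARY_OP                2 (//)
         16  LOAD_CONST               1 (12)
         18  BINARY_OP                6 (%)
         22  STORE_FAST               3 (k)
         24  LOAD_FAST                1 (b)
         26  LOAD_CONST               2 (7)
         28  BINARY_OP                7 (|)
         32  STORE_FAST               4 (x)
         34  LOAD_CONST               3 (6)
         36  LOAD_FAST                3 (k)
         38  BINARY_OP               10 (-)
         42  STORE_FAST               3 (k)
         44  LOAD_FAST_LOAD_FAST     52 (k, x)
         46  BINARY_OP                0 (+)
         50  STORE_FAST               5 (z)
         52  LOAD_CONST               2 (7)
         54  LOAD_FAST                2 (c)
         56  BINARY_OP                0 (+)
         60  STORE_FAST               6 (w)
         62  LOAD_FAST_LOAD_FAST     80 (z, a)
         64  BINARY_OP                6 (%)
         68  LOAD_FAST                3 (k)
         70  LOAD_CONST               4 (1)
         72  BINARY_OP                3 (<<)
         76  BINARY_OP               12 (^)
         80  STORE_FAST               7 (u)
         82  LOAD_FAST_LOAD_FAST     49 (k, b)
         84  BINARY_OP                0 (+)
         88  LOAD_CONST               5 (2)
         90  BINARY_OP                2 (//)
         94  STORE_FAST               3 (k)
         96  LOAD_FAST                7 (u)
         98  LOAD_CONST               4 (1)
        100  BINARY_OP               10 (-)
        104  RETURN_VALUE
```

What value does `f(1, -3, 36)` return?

11

LOAD_FAST_LOAD_FAST c,a → push 36,1. Stack: [36, 1]
BINARY_OP - → 36 - 1 = 35. Stack: [35]
STORE_FAST k → k=35. Stack: []
LOAD_FAST_LOAD_FAST a,c → push 1,36. Stack: [1, 36]
BINARY_OP // → 1 // 36 = 0. Stack: [0]
LOAD_CONST → push 12. Stack: [0, 12]
BINARY_OP % → 0 % 12 = 0. Stack: [0]
STORE_FAST k → k=0. Stack: []
LOAD_FAST b → push -3. Stack: [-3]
LOAD_CONST → push 7. Stack: [-3, 7]
BINARY_OP | → -3 | 7 = -1. Stack: [-1]
STORE_FAST x → x=-1. Stack: []
LOAD_CONST → push 6. Stack: [6]
LOAD_FAST k → push 0. Stack: [6, 0]
BINARY_OP - → 6 - 0 = 6. Stack: [6]
STORE_FAST k → k=6. Stack: []
LOAD_FAST_LOAD_FAST k,x → push 6,-1. Stack: [6, -1]
BINARY_OP + → 6 + -1 = 5. Stack: [5]
STORE_FAST z → z=5. Stack: []
LOAD_CONST → push 7. Stack: [7]
LOAD_FAST c → push 36. Stack: [7, 36]
BINARY_OP + → 7 + 36 = 43. Stack: [43]
STORE_FAST w → w=43. Stack: []
LOAD_FAST_LOAD_FAST z,a → push 5,1. Stack: [5, 1]
BINARY_OP % → 5 % 1 = 0. Stack: [0]
LOAD_FAST k → push 6. Stack: [0, 6]
LOAD_CONST → push 1. Stack: [0, 6, 1]
BINARY_OP << → 6 << 1 = 12. Stack: [0, 12]
BINARY_OP ^ → 0 ^ 12 = 12. Stack: [12]
STORE_FAST u → u=12. Stack: []
LOAD_FAST_LOAD_FAST k,b → push 6,-3. Stack: [6, -3]
BINARY_OP + → 6 + -3 = 3. Stack: [3]
LOAD_CONST → push 2. Stack: [3, 2]
BINARY_OP // → 3 // 2 = 1. Stack: [1]
STORE_FAST k → k=1. Stack: []
LOAD_FAST u → push 12. Stack: [12]
LOAD_CONST → push 1. Stack: [12, 1]
BINARY_OP - → 12 - 1 = 11. Stack: [11]
RETURN_VALUE → return 11.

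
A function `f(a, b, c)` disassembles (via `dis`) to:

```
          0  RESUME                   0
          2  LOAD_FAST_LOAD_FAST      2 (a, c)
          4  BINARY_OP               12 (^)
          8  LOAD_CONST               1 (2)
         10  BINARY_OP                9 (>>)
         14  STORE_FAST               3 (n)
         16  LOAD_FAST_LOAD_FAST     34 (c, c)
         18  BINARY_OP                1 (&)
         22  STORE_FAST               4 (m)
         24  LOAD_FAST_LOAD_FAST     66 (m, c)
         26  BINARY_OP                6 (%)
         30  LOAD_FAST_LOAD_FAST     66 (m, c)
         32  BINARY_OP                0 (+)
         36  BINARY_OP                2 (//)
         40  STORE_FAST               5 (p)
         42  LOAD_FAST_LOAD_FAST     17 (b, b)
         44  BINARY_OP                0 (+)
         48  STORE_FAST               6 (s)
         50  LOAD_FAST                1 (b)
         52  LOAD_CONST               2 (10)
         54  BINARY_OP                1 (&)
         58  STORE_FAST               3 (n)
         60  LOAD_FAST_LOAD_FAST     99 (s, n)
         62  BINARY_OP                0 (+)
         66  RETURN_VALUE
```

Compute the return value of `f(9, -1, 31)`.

LOAD_FAST_LOAD_FAST a,c → push 9,31. Stack: [9, 31]
BINARY_OP ^ → 9 ^ 31 = 22. Stack: [22]
LOAD_CONST → push 2. Stack: [22, 2]
BINARY_OP >> → 22 >> 2 = 5. Stack: [5]
STORE_FAST n → n=5. Stack: []
LOAD_FAST_LOAD_FAST c,c → push 31,31. Stack: [31, 31]
BINARY_OP & → 31 & 31 = 31. Stack: [31]
STORE_FAST m → m=31. Stack: []
LOAD_FAST_LOAD_FAST m,c → push 31,31. Stack: [31, 31]
BINARY_OP % → 31 % 31 = 0. Stack: [0]
LOAD_FAST_LOAD_FAST m,c → push 31,31. Stack: [0, 31, 31]
BINARY_OP + → 31 + 31 = 62. Stack: [0, 62]
BINARY_OP // → 0 // 62 = 0. Stack: [0]
STORE_FAST p → p=0. Stack: []
LOAD_FAST_LOAD_FAST b,b → push -1,-1. Stack: [-1, -1]
BINARY_OP + → -1 + -1 = -2. Stack: [-2]
STORE_FAST s → s=-2. Stack: []
LOAD_FAST b → push -1. Stack: [-1]
LOAD_CONST → push 10. Stack: [-1, 10]
BINARY_OP & → -1 & 10 = 10. Stack: [10]
STORE_FAST n → n=10. Stack: []
LOAD_FAST_LOAD_FAST s,n → push -2,10. Stack: [-2, 10]
BINARY_OP + → -2 + 10 = 8. Stack: [8]
RETURN_VALUE → return 8.

8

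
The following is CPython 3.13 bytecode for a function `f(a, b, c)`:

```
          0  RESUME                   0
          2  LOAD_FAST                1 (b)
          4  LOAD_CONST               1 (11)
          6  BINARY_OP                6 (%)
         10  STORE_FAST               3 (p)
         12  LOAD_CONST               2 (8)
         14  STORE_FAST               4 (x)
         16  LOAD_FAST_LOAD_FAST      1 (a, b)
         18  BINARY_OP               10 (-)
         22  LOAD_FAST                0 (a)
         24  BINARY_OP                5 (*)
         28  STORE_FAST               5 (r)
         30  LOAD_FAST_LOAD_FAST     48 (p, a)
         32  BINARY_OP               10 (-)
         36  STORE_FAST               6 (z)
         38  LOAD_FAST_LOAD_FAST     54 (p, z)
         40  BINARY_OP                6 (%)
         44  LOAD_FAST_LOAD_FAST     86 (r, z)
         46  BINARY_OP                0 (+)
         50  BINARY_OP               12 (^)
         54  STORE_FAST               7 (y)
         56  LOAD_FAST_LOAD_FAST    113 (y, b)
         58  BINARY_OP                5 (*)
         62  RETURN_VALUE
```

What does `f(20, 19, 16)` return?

LOAD_FAST b → push 19. Stack: [19]
LOAD_CONST → push 11. Stack: [19, 11]
BINARY_OP % → 19 % 11 = 8. Stack: [8]
STORE_FAST p → p=8. Stack: []
LOAD_CONST → push 8. Stack: [8]
STORE_FAST x → x=8. Stack: []
LOAD_FAST_LOAD_FAST a,b → push 20,19. Stack: [20, 19]
BINARY_OP - → 20 - 19 = 1. Stack: [1]
LOAD_FAST a → push 20. Stack: [1, 20]
BINARY_OP * → 1 * 20 = 20. Stack: [20]
STORE_FAST r → r=20. Stack: []
LOAD_FAST_LOAD_FAST p,a → push 8,20. Stack: [8, 20]
BINARY_OP - → 8 - 20 = -12. Stack: [-12]
STORE_FAST z → z=-12. Stack: []
LOAD_FAST_LOAD_FAST p,z → push 8,-12. Stack: [8, -12]
BINARY_OP % → 8 % -12 = -4. Stack: [-4]
LOAD_FAST_LOAD_FAST r,z → push 20,-12. Stack: [-4, 20, -12]
BINARY_OP + → 20 + -12 = 8. Stack: [-4, 8]
BINARY_OP ^ → -4 ^ 8 = -12. Stack: [-12]
STORE_FAST y → y=-12. Stack: []
LOAD_FAST_LOAD_FAST y,b → push -12,19. Stack: [-12, 19]
BINARY_OP * → -12 * 19 = -228. Stack: [-228]
RETURN_VALUE → return -228.

-228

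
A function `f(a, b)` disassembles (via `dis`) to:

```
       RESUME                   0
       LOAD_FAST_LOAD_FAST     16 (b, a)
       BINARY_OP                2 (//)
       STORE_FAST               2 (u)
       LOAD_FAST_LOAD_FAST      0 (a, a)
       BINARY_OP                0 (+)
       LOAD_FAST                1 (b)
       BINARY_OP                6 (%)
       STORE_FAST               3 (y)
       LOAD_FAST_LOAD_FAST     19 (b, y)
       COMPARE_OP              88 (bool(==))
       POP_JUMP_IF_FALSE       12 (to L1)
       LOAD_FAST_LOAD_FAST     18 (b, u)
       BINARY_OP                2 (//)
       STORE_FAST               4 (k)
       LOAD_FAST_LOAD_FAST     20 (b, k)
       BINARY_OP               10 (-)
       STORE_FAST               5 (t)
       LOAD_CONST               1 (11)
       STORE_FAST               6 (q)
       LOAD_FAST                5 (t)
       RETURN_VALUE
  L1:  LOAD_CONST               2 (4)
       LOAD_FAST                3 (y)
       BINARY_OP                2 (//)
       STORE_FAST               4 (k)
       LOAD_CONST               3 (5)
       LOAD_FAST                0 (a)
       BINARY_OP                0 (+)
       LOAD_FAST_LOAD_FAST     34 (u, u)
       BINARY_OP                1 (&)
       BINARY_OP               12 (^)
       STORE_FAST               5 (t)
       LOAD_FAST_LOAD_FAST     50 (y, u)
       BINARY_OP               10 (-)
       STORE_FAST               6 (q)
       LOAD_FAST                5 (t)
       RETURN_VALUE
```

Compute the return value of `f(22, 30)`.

LOAD_FAST_LOAD_FAST b,a → push 30,22. Stack: [30, 22]
BINARY_OP // → 30 // 22 = 1. Stack: [1]
STORE_FAST u → u=1. Stack: []
LOAD_FAST_LOAD_FAST a,a → push 22,22. Stack: [22, 22]
BINARY_OP + → 22 + 22 = 44. Stack: [44]
LOAD_FAST b → push 30. Stack: [44, 30]
BINARY_OP % → 44 % 30 = 14. Stack: [14]
STORE_FAST y → y=14. Stack: []
LOAD_FAST_LOAD_FAST b,y → push 30,14. Stack: [30, 14]
COMPARE_OP bool(==) → 30 vs 14 = False. Stack: [False]
POP_JUMP_IF_FALSE → pop False; jump. Stack: []
LOAD_CONST → push 4. Stack: [4]
LOAD_FAST y → push 14. Stack: [4, 14]
BINARY_OP // → 4 // 14 = 0. Stack: [0]
STORE_FAST k → k=0. Stack: []
LOAD_CONST → push 5. Stack: [5]
LOAD_FAST a → push 22. Stack: [5, 22]
BINARY_OP + → 5 + 22 = 27. Stack: [27]
LOAD_FAST_LOAD_FAST u,u → push 1,1. Stack: [27, 1, 1]
BINARY_OP & → 1 & 1 = 1. Stack: [27, 1]
BINARY_OP ^ → 27 ^ 1 = 26. Stack: [26]
STORE_FAST t → t=26. Stack: []
LOAD_FAST_LOAD_FAST y,u → push 14,1. Stack: [14, 1]
BINARY_OP - → 14 - 1 = 13. Stack: [13]
STORE_FAST q → q=13. Stack: []
LOAD_FAST t → push 26. Stack: [26]
RETURN_VALUE → return 26.

26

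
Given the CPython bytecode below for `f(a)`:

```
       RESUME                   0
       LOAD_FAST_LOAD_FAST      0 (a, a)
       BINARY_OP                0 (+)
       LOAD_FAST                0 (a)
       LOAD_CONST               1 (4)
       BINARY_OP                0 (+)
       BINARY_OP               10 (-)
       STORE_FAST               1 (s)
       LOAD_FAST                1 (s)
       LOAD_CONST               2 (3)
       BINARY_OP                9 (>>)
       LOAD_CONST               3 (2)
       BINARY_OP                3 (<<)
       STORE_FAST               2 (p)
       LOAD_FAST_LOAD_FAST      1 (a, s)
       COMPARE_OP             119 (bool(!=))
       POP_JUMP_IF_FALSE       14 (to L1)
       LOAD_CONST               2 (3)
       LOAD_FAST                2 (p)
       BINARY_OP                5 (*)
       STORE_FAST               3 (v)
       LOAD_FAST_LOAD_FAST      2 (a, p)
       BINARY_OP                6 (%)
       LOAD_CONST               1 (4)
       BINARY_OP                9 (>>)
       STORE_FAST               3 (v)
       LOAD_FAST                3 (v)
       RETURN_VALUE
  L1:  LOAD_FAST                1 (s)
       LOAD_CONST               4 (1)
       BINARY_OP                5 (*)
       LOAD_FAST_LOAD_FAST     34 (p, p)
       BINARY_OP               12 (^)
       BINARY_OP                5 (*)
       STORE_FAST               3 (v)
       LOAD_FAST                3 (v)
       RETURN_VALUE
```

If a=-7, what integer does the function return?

LOAD_FAST_LOAD_FAST a,a → push -7,-7. Stack: [-7, -7]
BINARY_OP + → -7 + -7 = -14. Stack: [-14]
LOAD_FAST a → push -7. Stack: [-14, -7]
LOAD_CONST → push 4. Stack: [-14, -7, 4]
BINARY_OP + → -7 + 4 = -3. Stack: [-14, -3]
BINARY_OP - → -14 - -3 = -11. Stack: [-11]
STORE_FAST s → s=-11. Stack: []
LOAD_FAST s → push -11. Stack: [-11]
LOAD_CONST → push 3. Stack: [-11, 3]
BINARY_OP >> → -11 >> 3 = -2. Stack: [-2]
LOAD_CONST → push 2. Stack: [-2, 2]
BINARY_OP << → -2 << 2 = -8. Stack: [-8]
STORE_FAST p → p=-8. Stack: []
LOAD_FAST_LOAD_FAST a,s → push -7,-11. Stack: [-7, -11]
COMPARE_OP bool(!=) → -7 vs -11 = True. Stack: [True]
POP_JUMP_IF_FALSE → pop True; no jump. Stack: []
LOAD_CONST → push 3. Stack: [3]
LOAD_FAST p → push -8. Stack: [3, -8]
BINARY_OP * → 3 * -8 = -24. Stack: [-24]
STORE_FAST v → v=-24. Stack: []
LOAD_FAST_LOAD_FAST a,p → push -7,-8. Stack: [-7, -8]
BINARY_OP % → -7 % -8 = -7. Stack: [-7]
LOAD_CONST → push 4. Stack: [-7, 4]
BINARY_OP >> → -7 >> 4 = -1. Stack: [-1]
STORE_FAST v → v=-1. Stack: []
LOAD_FAST v → push -1. Stack: [-1]
RETURN_VALUE → return -1.

-1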